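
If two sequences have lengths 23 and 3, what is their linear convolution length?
Linear/full convolution length: m + n - 1 = 23 + 3 - 1 = 25

25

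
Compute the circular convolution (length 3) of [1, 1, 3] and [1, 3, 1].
Use y[k] = Σ_j u[j]·v[(k-j) mod 3]. y[0] = 1×1 + 1×1 + 3×3 = 11; y[1] = 1×3 + 1×1 + 3×1 = 7; y[2] = 1×1 + 1×3 + 3×1 = 7. Result: [11, 7, 7]

[11, 7, 7]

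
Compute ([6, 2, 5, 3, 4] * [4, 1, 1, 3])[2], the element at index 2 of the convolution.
Use y[k] = Σ_i a[i]·b[k-i] at k=2. y[2] = 6×1 + 2×1 + 5×4 = 28

28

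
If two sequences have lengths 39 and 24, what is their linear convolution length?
Linear/full convolution length: m + n - 1 = 39 + 24 - 1 = 62

62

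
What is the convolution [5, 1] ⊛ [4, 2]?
y[0] = 5×4 = 20; y[1] = 5×2 + 1×4 = 14; y[2] = 1×2 = 2

[20, 14, 2]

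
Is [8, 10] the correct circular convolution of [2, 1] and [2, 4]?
Recompute circular convolution of [2, 1] and [2, 4]: y[0] = 2×2 + 1×4 = 8; y[1] = 2×4 + 1×2 = 10 → [8, 10]. Given [8, 10] matches, so answer: Yes

Yes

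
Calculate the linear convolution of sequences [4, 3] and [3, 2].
y[0] = 4×3 = 12; y[1] = 4×2 + 3×3 = 17; y[2] = 3×2 = 6

[12, 17, 6]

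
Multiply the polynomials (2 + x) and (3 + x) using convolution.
Ascending coefficients: a = [2, 1], b = [3, 1]. c[0] = 2×3 = 6; c[1] = 2×1 + 1×3 = 5; c[2] = 1×1 = 1. Result coefficients: [6, 5, 1] → 6 + 5x + x^2

6 + 5x + x^2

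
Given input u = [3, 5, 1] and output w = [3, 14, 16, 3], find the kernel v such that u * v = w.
Output length 4 = len(u) + len(v) - 1 ⇒ len(v) = 2. Solve v forward using v[k] = (w[k] - Σ_{i≥1} u[i]·v[k-i]) / u[0]: v[0] = w[0] / u[0] = 3 / 3 = 1; v[1] = (w[1] - 5×1) / u[0] = (14 - 5×1) / 3 = 3. So v = [1, 3]. Forward-check [3, 5, 1] * [1, 3]: w[0] = 3×1 = 3; w[1] = 3×3 + 5×1 = 14; w[2] = 5×3 + 1×1 = 16; w[3] = 1×3 = 3 → [3, 14, 16, 3] ✓

[1, 3]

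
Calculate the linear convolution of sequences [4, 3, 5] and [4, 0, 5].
y[0] = 4×4 = 16; y[1] = 4×0 + 3×4 = 12; y[2] = 4×5 + 3×0 + 5×4 = 40; y[3] = 3×5 + 5×0 = 15; y[4] = 5×5 = 25

[16, 12, 40, 15, 25]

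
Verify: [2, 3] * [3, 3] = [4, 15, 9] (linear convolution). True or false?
Recompute linear convolution of [2, 3] and [3, 3]: y[0] = 2×3 = 6; y[1] = 2×3 + 3×3 = 15; y[2] = 3×3 = 9 → [6, 15, 9]. Compare to given [4, 15, 9]: they differ at index 0: given 4, correct 6, so answer: No

No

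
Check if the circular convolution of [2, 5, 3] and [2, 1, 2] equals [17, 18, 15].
Recompute circular convolution of [2, 5, 3] and [2, 1, 2]: y[0] = 2×2 + 5×2 + 3×1 = 17; y[1] = 2×1 + 5×2 + 3×2 = 18; y[2] = 2×2 + 5×1 + 3×2 = 15 → [17, 18, 15]. Given [17, 18, 15] matches, so answer: Yes

Yes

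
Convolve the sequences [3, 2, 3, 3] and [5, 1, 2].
y[0] = 3×5 = 15; y[1] = 3×1 + 2×5 = 13; y[2] = 3×2 + 2×1 + 3×5 = 23; y[3] = 2×2 + 3×1 + 3×5 = 22; y[4] = 3×2 + 3×1 = 9; y[5] = 3×2 = 6

[15, 13, 23, 22, 9, 6]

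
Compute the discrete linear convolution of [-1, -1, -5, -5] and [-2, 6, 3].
y[0] = -1×-2 = 2; y[1] = -1×6 + -1×-2 = -4; y[2] = -1×3 + -1×6 + -5×-2 = 1; y[3] = -1×3 + -5×6 + -5×-2 = -23; y[4] = -5×3 + -5×6 = -45; y[5] = -5×3 = -15

[2, -4, 1, -23, -45, -15]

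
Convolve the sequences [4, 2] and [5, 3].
y[0] = 4×5 = 20; y[1] = 4×3 + 2×5 = 22; y[2] = 2×3 = 6

[20, 22, 6]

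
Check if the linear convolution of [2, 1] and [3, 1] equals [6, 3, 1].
Recompute linear convolution of [2, 1] and [3, 1]: y[0] = 2×3 = 6; y[1] = 2×1 + 1×3 = 5; y[2] = 1×1 = 1 → [6, 5, 1]. Compare to given [6, 3, 1]: they differ at index 1: given 3, correct 5, so answer: No

No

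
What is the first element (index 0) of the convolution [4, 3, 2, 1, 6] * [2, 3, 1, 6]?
Use y[k] = Σ_i a[i]·b[k-i] at k=0. y[0] = 4×2 = 8

8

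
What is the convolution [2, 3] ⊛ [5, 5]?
y[0] = 2×5 = 10; y[1] = 2×5 + 3×5 = 25; y[2] = 3×5 = 15

[10, 25, 15]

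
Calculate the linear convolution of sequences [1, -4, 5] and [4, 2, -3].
y[0] = 1×4 = 4; y[1] = 1×2 + -4×4 = -14; y[2] = 1×-3 + -4×2 + 5×4 = 9; y[3] = -4×-3 + 5×2 = 22; y[4] = 5×-3 = -15

[4, -14, 9, 22, -15]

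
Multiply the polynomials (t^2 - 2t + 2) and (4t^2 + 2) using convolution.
Ascending coefficients: a = [2, -2, 1], b = [2, 0, 4]. c[0] = 2×2 = 4; c[1] = 2×0 + -2×2 = -4; c[2] = 2×4 + -2×0 + 1×2 = 10; c[3] = -2×4 + 1×0 = -8; c[4] = 1×4 = 4. Result coefficients: [4, -4, 10, -8, 4] → 4t^4 - 8t^3 + 10t^2 - 4t + 4

4t^4 - 8t^3 + 10t^2 - 4t + 4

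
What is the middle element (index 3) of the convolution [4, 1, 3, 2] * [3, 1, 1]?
Use y[k] = Σ_i a[i]·b[k-i] at k=3. y[3] = 1×1 + 3×1 + 2×3 = 10

10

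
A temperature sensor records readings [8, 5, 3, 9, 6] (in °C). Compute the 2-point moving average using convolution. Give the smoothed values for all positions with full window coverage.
2-point moving average kernel = [1, 1]. Apply in 'valid' mode (full window coverage): avg[0] = (8 + 5) / 2 = 6.5; avg[1] = (5 + 3) / 2 = 4.0; avg[2] = (3 + 9) / 2 = 6.0; avg[3] = (9 + 6) / 2 = 7.5. Smoothed values: [6.5, 4.0, 6.0, 7.5]

[6.5, 4.0, 6.0, 7.5]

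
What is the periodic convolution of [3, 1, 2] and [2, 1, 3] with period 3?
Use y[k] = Σ_j s[j]·t[(k-j) mod 3]. y[0] = 3×2 + 1×3 + 2×1 = 11; y[1] = 3×1 + 1×2 + 2×3 = 11; y[2] = 3×3 + 1×1 + 2×2 = 14. Result: [11, 11, 14]

[11, 11, 14]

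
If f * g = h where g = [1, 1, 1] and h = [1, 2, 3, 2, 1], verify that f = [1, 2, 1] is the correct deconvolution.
Forward-compute [1, 2, 1] * [1, 1, 1]: h[0] = 1×1 = 1; h[1] = 1×1 + 2×1 = 3; h[2] = 1×1 + 2×1 + 1×1 = 4; h[3] = 2×1 + 1×1 = 3; h[4] = 1×1 = 1 → [1, 3, 4, 3, 1]. Does not match given h = [1, 2, 3, 2, 1].

Not verified. [1, 2, 1] * [1, 1, 1] = [1, 3, 4, 3, 1], which differs from [1, 2, 3, 2, 1] at index 1.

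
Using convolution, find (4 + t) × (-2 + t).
Ascending coefficients: a = [4, 1], b = [-2, 1]. c[0] = 4×-2 = -8; c[1] = 4×1 + 1×-2 = 2; c[2] = 1×1 = 1. Result coefficients: [-8, 2, 1] → -8 + 2t + t^2

-8 + 2t + t^2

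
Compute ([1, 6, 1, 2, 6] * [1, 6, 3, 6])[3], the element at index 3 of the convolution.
Use y[k] = Σ_i a[i]·b[k-i] at k=3. y[3] = 1×6 + 6×3 + 1×6 + 2×1 = 32

32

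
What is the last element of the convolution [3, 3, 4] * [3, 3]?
Use y[k] = Σ_i a[i]·b[k-i] at k=3. y[3] = 4×3 = 12

12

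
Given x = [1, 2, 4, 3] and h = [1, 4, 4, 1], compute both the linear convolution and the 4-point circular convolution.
Linear: y_lin[0] = 1×1 = 1; y_lin[1] = 1×4 + 2×1 = 6; y_lin[2] = 1×4 + 2×4 + 4×1 = 16; y_lin[3] = 1×1 + 2×4 + 4×4 + 3×1 = 28; y_lin[4] = 2×1 + 4×4 + 3×4 = 30; y_lin[5] = 4×1 + 3×4 = 16; y_lin[6] = 3×1 = 3 → [1, 6, 16, 28, 30, 16, 3]. Circular (length 4): y[0] = 1×1 + 2×1 + 4×4 + 3×4 = 31; y[1] = 1×4 + 2×1 + 4×1 + 3×4 = 22; y[2] = 1×4 + 2×4 + 4×1 + 3×1 = 19; y[3] = 1×1 + 2×4 + 4×4 + 3×1 = 28 → [31, 22, 19, 28]

Linear: [1, 6, 16, 28, 30, 16, 3], Circular: [31, 22, 19, 28]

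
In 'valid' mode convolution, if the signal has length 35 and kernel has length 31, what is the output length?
'Valid' mode counts only positions where the kernel fully overlaps the signal: m - n + 1 = 35 - 31 + 1 = 5

5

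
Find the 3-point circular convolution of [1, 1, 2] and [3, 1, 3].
Use y[k] = Σ_j u[j]·v[(k-j) mod 3]. y[0] = 1×3 + 1×3 + 2×1 = 8; y[1] = 1×1 + 1×3 + 2×3 = 10; y[2] = 1×3 + 1×1 + 2×3 = 10. Result: [8, 10, 10]

[8, 10, 10]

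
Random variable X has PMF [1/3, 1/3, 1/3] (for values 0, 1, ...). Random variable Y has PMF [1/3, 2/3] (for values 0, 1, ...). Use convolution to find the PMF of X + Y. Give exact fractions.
P(X+Y=k) = Σ_i P(X=i)·P(Y=k-i) — a convolution of [1/3, 1/3, 1/3] and [1/3, 2/3]. P(X+Y=0) = (1/3)×(1/3) = 1/9; P(X+Y=1) = (1/3)×(2/3) + (1/3)×(1/3) = 2/9 + 1/9 = 1/3; P(X+Y=2) = (1/3)×(2/3) + (1/3)×(1/3) = 2/9 + 1/9 = 1/3; P(X+Y=3) = (1/3)×(2/3) = 2/9. PMF: [1/9, 1/3, 1/3, 2/9] (sums to 1 ✓)

[1/9, 1/3, 1/3, 2/9]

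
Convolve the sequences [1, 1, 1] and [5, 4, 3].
y[0] = 1×5 = 5; y[1] = 1×4 + 1×5 = 9; y[2] = 1×3 + 1×4 + 1×5 = 12; y[3] = 1×3 + 1×4 = 7; y[4] = 1×3 = 3

[5, 9, 12, 7, 3]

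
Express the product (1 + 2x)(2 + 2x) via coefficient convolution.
Ascending coefficients: a = [1, 2], b = [2, 2]. c[0] = 1×2 = 2; c[1] = 1×2 + 2×2 = 6; c[2] = 2×2 = 4. Result coefficients: [2, 6, 4] → 2 + 6x + 4x^2

2 + 6x + 4x^2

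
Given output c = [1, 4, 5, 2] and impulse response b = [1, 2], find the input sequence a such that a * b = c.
Deconvolve c=[1, 4, 5, 2] by b=[1, 2]. Since b[0]=1, solve forward: a[0] = c[0] / 1 = 1; a[1] = (c[1] - 1×2) / 1 = 2; a[2] = (c[2] - 2×2) / 1 = 1. So a = [1, 2, 1]. Check by forward convolution: c[0] = 1×1 = 1; c[1] = 1×2 + 2×1 = 4; c[2] = 2×2 + 1×1 = 5; c[3] = 1×2 = 2

[1, 2, 1]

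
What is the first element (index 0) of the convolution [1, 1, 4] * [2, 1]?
Use y[k] = Σ_i a[i]·b[k-i] at k=0. y[0] = 1×2 = 2

2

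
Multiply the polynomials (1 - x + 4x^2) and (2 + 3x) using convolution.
Ascending coefficients: a = [1, -1, 4], b = [2, 3]. c[0] = 1×2 = 2; c[1] = 1×3 + -1×2 = 1; c[2] = -1×3 + 4×2 = 5; c[3] = 4×3 = 12. Result coefficients: [2, 1, 5, 12] → 2 + x + 5x^2 + 12x^3

2 + x + 5x^2 + 12x^3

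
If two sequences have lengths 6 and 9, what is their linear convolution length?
Linear/full convolution length: m + n - 1 = 6 + 9 - 1 = 14

14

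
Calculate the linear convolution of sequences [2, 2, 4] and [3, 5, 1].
y[0] = 2×3 = 6; y[1] = 2×5 + 2×3 = 16; y[2] = 2×1 + 2×5 + 4×3 = 24; y[3] = 2×1 + 4×5 = 22; y[4] = 4×1 = 4

[6, 16, 24, 22, 4]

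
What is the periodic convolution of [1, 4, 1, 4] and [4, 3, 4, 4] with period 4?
Use y[k] = Σ_j a[j]·b[(k-j) mod 4]. y[0] = 1×4 + 4×4 + 1×4 + 4×3 = 36; y[1] = 1×3 + 4×4 + 1×4 + 4×4 = 39; y[2] = 1×4 + 4×3 + 1×4 + 4×4 = 36; y[3] = 1×4 + 4×4 + 1×3 + 4×4 = 39. Result: [36, 39, 36, 39]

[36, 39, 36, 39]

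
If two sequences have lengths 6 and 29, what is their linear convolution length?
Linear/full convolution length: m + n - 1 = 6 + 29 - 1 = 34

34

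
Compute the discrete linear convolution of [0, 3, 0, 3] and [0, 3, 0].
y[0] = 0×0 = 0; y[1] = 0×3 + 3×0 = 0; y[2] = 0×0 + 3×3 + 0×0 = 9; y[3] = 3×0 + 0×3 + 3×0 = 0; y[4] = 0×0 + 3×3 = 9; y[5] = 3×0 = 0

[0, 0, 9, 0, 9, 0]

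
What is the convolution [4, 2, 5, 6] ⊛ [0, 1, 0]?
y[0] = 4×0 = 0; y[1] = 4×1 + 2×0 = 4; y[2] = 4×0 + 2×1 + 5×0 = 2; y[3] = 2×0 + 5×1 + 6×0 = 5; y[4] = 5×0 + 6×1 = 6; y[5] = 6×0 = 0

[0, 4, 2, 5, 6, 0]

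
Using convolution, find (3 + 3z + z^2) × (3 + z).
Ascending coefficients: a = [3, 3, 1], b = [3, 1]. c[0] = 3×3 = 9; c[1] = 3×1 + 3×3 = 12; c[2] = 3×1 + 1×3 = 6; c[3] = 1×1 = 1. Result coefficients: [9, 12, 6, 1] → 9 + 12z + 6z^2 + z^3

9 + 12z + 6z^2 + z^3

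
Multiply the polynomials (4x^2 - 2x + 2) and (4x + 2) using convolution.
Ascending coefficients: a = [2, -2, 4], b = [2, 4]. c[0] = 2×2 = 4; c[1] = 2×4 + -2×2 = 4; c[2] = -2×4 + 4×2 = 0; c[3] = 4×4 = 16. Result coefficients: [4, 4, 0, 16] → 16x^3 + 4x + 4

16x^3 + 4x + 4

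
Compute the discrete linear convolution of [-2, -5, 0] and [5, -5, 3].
y[0] = -2×5 = -10; y[1] = -2×-5 + -5×5 = -15; y[2] = -2×3 + -5×-5 + 0×5 = 19; y[3] = -5×3 + 0×-5 = -15; y[4] = 0×3 = 0

[-10, -15, 19, -15, 0]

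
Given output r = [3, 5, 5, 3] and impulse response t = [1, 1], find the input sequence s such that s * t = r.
Deconvolve r=[3, 5, 5, 3] by t=[1, 1]. Since t[0]=1, solve forward: s[0] = r[0] / 1 = 3; s[1] = (r[1] - 3×1) / 1 = 2; s[2] = (r[2] - 2×1) / 1 = 3. So s = [3, 2, 3]. Check by forward convolution: r[0] = 3×1 = 3; r[1] = 3×1 + 2×1 = 5; r[2] = 2×1 + 3×1 = 5; r[3] = 3×1 = 3

[3, 2, 3]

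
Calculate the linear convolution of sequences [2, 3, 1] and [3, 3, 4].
y[0] = 2×3 = 6; y[1] = 2×3 + 3×3 = 15; y[2] = 2×4 + 3×3 + 1×3 = 20; y[3] = 3×4 + 1×3 = 15; y[4] = 1×4 = 4

[6, 15, 20, 15, 4]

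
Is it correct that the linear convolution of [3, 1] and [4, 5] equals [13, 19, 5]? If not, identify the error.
Recompute linear convolution of [3, 1] and [4, 5]: y[0] = 3×4 = 12; y[1] = 3×5 + 1×4 = 19; y[2] = 1×5 = 5 → [12, 19, 5]. Compare to given [13, 19, 5]: they differ at index 0: given 13, correct 12, so answer: No

No. Error at index 0: given 13, correct 12.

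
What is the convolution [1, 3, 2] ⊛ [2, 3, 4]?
y[0] = 1×2 = 2; y[1] = 1×3 + 3×2 = 9; y[2] = 1×4 + 3×3 + 2×2 = 17; y[3] = 3×4 + 2×3 = 18; y[4] = 2×4 = 8

[2, 9, 17, 18, 8]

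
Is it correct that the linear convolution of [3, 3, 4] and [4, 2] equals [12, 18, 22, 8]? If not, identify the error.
Recompute linear convolution of [3, 3, 4] and [4, 2]: y[0] = 3×4 = 12; y[1] = 3×2 + 3×4 = 18; y[2] = 3×2 + 4×4 = 22; y[3] = 4×2 = 8 → [12, 18, 22, 8]. Given [12, 18, 22, 8] matches, so answer: Yes

Yes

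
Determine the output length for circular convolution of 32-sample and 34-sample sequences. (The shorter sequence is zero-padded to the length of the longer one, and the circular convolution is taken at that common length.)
Circular convolution (zero-padding the shorter input) has length max(m, n) = max(32, 34) = 34

34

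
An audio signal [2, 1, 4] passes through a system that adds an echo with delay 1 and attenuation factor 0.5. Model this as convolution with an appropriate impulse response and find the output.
Direct-path + delayed-attenuated-path model → impulse response h = [1, 0.5] (1 at lag 0, 0.5 at lag 1). Output y[n] = x[n] + 0.5·x[n - 1] (with x[n] = 0 outside 0..2): y[0] = 2 + 0.5×0 = 2; y[1] = 1 + 0.5×2 = 2.0; y[2] = 4 + 0.5×1 = 4.5; y[3] = 0 + 0.5×4 = 2.0. So y = [2, 2.0, 4.5, 2.0]

[2, 2.0, 4.5, 2.0]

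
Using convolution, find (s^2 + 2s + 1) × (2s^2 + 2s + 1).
Ascending coefficients: a = [1, 2, 1], b = [1, 2, 2]. c[0] = 1×1 = 1; c[1] = 1×2 + 2×1 = 4; c[2] = 1×2 + 2×2 + 1×1 = 7; c[3] = 2×2 + 1×2 = 6; c[4] = 1×2 = 2. Result coefficients: [1, 4, 7, 6, 2] → 2s^4 + 6s^3 + 7s^2 + 4s + 1

2s^4 + 6s^3 + 7s^2 + 4s + 1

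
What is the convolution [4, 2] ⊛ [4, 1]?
y[0] = 4×4 = 16; y[1] = 4×1 + 2×4 = 12; y[2] = 2×1 = 2

[16, 12, 2]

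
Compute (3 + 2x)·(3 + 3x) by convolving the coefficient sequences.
Ascending coefficients: a = [3, 2], b = [3, 3]. c[0] = 3×3 = 9; c[1] = 3×3 + 2×3 = 15; c[2] = 2×3 = 6. Result coefficients: [9, 15, 6] → 9 + 15x + 6x^2

9 + 15x + 6x^2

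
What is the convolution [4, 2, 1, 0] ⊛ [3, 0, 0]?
y[0] = 4×3 = 12; y[1] = 4×0 + 2×3 = 6; y[2] = 4×0 + 2×0 + 1×3 = 3; y[3] = 2×0 + 1×0 + 0×3 = 0; y[4] = 1×0 + 0×0 = 0; y[5] = 0×0 = 0

[12, 6, 3, 0, 0, 0]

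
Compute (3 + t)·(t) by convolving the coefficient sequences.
Ascending coefficients: a = [3, 1], b = [0, 1]. c[0] = 3×0 = 0; c[1] = 3×1 + 1×0 = 3; c[2] = 1×1 = 1. Result coefficients: [0, 3, 1] → 3t + t^2

3t + t^2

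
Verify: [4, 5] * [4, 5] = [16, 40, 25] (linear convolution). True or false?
Recompute linear convolution of [4, 5] and [4, 5]: y[0] = 4×4 = 16; y[1] = 4×5 + 5×4 = 40; y[2] = 5×5 = 25 → [16, 40, 25]. Given [16, 40, 25] matches, so answer: Yes

Yes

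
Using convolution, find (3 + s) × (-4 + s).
Ascending coefficients: a = [3, 1], b = [-4, 1]. c[0] = 3×-4 = -12; c[1] = 3×1 + 1×-4 = -1; c[2] = 1×1 = 1. Result coefficients: [-12, -1, 1] → -12 - s + s^2

-12 - s + s^2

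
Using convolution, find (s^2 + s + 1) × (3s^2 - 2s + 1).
Ascending coefficients: a = [1, 1, 1], b = [1, -2, 3]. c[0] = 1×1 = 1; c[1] = 1×-2 + 1×1 = -1; c[2] = 1×3 + 1×-2 + 1×1 = 2; c[3] = 1×3 + 1×-2 = 1; c[4] = 1×3 = 3. Result coefficients: [1, -1, 2, 1, 3] → 3s^4 + s^3 + 2s^2 - s + 1

3s^4 + s^3 + 2s^2 - s + 1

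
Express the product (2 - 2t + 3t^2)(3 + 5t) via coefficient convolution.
Ascending coefficients: a = [2, -2, 3], b = [3, 5]. c[0] = 2×3 = 6; c[1] = 2×5 + -2×3 = 4; c[2] = -2×5 + 3×3 = -1; c[3] = 3×5 = 15. Result coefficients: [6, 4, -1, 15] → 6 + 4t - t^2 + 15t^3

6 + 4t - t^2 + 15t^3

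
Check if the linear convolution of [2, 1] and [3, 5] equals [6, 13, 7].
Recompute linear convolution of [2, 1] and [3, 5]: y[0] = 2×3 = 6; y[1] = 2×5 + 1×3 = 13; y[2] = 1×5 = 5 → [6, 13, 5]. Compare to given [6, 13, 7]: they differ at index 2: given 7, correct 5, so answer: No

No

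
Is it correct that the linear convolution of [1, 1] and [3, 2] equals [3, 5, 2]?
Recompute linear convolution of [1, 1] and [3, 2]: y[0] = 1×3 = 3; y[1] = 1×2 + 1×3 = 5; y[2] = 1×2 = 2 → [3, 5, 2]. Given [3, 5, 2] matches, so answer: Yes

Yes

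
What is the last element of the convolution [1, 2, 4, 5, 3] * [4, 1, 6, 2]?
Use y[k] = Σ_i a[i]·b[k-i] at k=7. y[7] = 3×2 = 6

6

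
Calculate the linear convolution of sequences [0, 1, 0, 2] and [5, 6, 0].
y[0] = 0×5 = 0; y[1] = 0×6 + 1×5 = 5; y[2] = 0×0 + 1×6 + 0×5 = 6; y[3] = 1×0 + 0×6 + 2×5 = 10; y[4] = 0×0 + 2×6 = 12; y[5] = 2×0 = 0

[0, 5, 6, 10, 12, 0]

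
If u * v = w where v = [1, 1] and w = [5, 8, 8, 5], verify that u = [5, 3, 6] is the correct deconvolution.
Forward-compute [5, 3, 6] * [1, 1]: w[0] = 5×1 = 5; w[1] = 5×1 + 3×1 = 8; w[2] = 3×1 + 6×1 = 9; w[3] = 6×1 = 6 → [5, 8, 9, 6]. Does not match given w = [5, 8, 8, 5].

Not verified. [5, 3, 6] * [1, 1] = [5, 8, 9, 6], which differs from [5, 8, 8, 5] at index 2.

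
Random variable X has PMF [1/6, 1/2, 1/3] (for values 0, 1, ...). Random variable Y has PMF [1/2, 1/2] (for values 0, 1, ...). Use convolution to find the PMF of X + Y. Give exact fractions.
P(X+Y=k) = Σ_i P(X=i)·P(Y=k-i) — a convolution of [1/6, 1/2, 1/3] and [1/2, 1/2]. P(X+Y=0) = (1/6)×(1/2) = 1/12; P(X+Y=1) = (1/6)×(1/2) + (1/2)×(1/2) = 1/12 + 1/4 = 1/3; P(X+Y=2) = (1/2)×(1/2) + (1/3)×(1/2) = 1/4 + 1/6 = 5/12; P(X+Y=3) = (1/3)×(1/2) = 1/6. PMF: [1/12, 1/3, 5/12, 1/6] (sums to 1 ✓)

[1/12, 1/3, 5/12, 1/6]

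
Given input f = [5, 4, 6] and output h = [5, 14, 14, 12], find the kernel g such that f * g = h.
Output length 4 = len(f) + len(g) - 1 ⇒ len(g) = 2. Solve g forward using g[k] = (h[k] - Σ_{i≥1} f[i]·g[k-i]) / f[0]: g[0] = h[0] / f[0] = 5 / 5 = 1; g[1] = (h[1] - 4×1) / f[0] = (14 - 4×1) / 5 = 2. So g = [1, 2]. Forward-check [5, 4, 6] * [1, 2]: h[0] = 5×1 = 5; h[1] = 5×2 + 4×1 = 14; h[2] = 4×2 + 6×1 = 14; h[3] = 6×2 = 12 → [5, 14, 14, 12] ✓

[1, 2]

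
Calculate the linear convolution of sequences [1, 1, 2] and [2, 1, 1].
y[0] = 1×2 = 2; y[1] = 1×1 + 1×2 = 3; y[2] = 1×1 + 1×1 + 2×2 = 6; y[3] = 1×1 + 2×1 = 3; y[4] = 2×1 = 2

[2, 3, 6, 3, 2]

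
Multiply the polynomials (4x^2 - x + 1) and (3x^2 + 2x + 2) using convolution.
Ascending coefficients: a = [1, -1, 4], b = [2, 2, 3]. c[0] = 1×2 = 2; c[1] = 1×2 + -1×2 = 0; c[2] = 1×3 + -1×2 + 4×2 = 9; c[3] = -1×3 + 4×2 = 5; c[4] = 4×3 = 12. Result coefficients: [2, 0, 9, 5, 12] → 12x^4 + 5x^3 + 9x^2 + 2

12x^4 + 5x^3 + 9x^2 + 2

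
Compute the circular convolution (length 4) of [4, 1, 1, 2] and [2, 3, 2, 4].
Use y[k] = Σ_j f[j]·g[(k-j) mod 4]. y[0] = 4×2 + 1×4 + 1×2 + 2×3 = 20; y[1] = 4×3 + 1×2 + 1×4 + 2×2 = 22; y[2] = 4×2 + 1×3 + 1×2 + 2×4 = 21; y[3] = 4×4 + 1×2 + 1×3 + 2×2 = 25. Result: [20, 22, 21, 25]

[20, 22, 21, 25]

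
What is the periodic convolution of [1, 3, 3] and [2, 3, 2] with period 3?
Use y[k] = Σ_j f[j]·g[(k-j) mod 3]. y[0] = 1×2 + 3×2 + 3×3 = 17; y[1] = 1×3 + 3×2 + 3×2 = 15; y[2] = 1×2 + 3×3 + 3×2 = 17. Result: [17, 15, 17]

[17, 15, 17]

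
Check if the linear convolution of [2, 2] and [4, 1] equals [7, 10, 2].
Recompute linear convolution of [2, 2] and [4, 1]: y[0] = 2×4 = 8; y[1] = 2×1 + 2×4 = 10; y[2] = 2×1 = 2 → [8, 10, 2]. Compare to given [7, 10, 2]: they differ at index 0: given 7, correct 8, so answer: No

No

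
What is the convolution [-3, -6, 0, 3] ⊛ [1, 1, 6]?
y[0] = -3×1 = -3; y[1] = -3×1 + -6×1 = -9; y[2] = -3×6 + -6×1 + 0×1 = -24; y[3] = -6×6 + 0×1 + 3×1 = -33; y[4] = 0×6 + 3×1 = 3; y[5] = 3×6 = 18

[-3, -9, -24, -33, 3, 18]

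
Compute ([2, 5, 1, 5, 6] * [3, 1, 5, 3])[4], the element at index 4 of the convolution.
Use y[k] = Σ_i a[i]·b[k-i] at k=4. y[4] = 5×3 + 1×5 + 5×1 + 6×3 = 43

43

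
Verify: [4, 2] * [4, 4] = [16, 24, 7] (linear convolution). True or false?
Recompute linear convolution of [4, 2] and [4, 4]: y[0] = 4×4 = 16; y[1] = 4×4 + 2×4 = 24; y[2] = 2×4 = 8 → [16, 24, 8]. Compare to given [16, 24, 7]: they differ at index 2: given 7, correct 8, so answer: No

No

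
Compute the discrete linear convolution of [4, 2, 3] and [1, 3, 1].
y[0] = 4×1 = 4; y[1] = 4×3 + 2×1 = 14; y[2] = 4×1 + 2×3 + 3×1 = 13; y[3] = 2×1 + 3×3 = 11; y[4] = 3×1 = 3

[4, 14, 13, 11, 3]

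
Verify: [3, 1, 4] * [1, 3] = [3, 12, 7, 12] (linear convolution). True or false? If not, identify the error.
Recompute linear convolution of [3, 1, 4] and [1, 3]: y[0] = 3×1 = 3; y[1] = 3×3 + 1×1 = 10; y[2] = 1×3 + 4×1 = 7; y[3] = 4×3 = 12 → [3, 10, 7, 12]. Compare to given [3, 12, 7, 12]: they differ at index 1: given 12, correct 10, so answer: No

No. Error at index 1: given 12, correct 10.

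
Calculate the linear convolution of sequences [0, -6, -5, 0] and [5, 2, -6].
y[0] = 0×5 = 0; y[1] = 0×2 + -6×5 = -30; y[2] = 0×-6 + -6×2 + -5×5 = -37; y[3] = -6×-6 + -5×2 + 0×5 = 26; y[4] = -5×-6 + 0×2 = 30; y[5] = 0×-6 = 0

[0, -30, -37, 26, 30, 0]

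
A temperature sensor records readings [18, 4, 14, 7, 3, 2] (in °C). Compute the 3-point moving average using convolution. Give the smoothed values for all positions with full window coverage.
3-point moving average kernel = [1, 1, 1]. Apply in 'valid' mode (full window coverage): avg[0] = (18 + 4 + 14) / 3 = 12.0; avg[1] = (4 + 14 + 7) / 3 = 8.33; avg[2] = (14 + 7 + 3) / 3 = 8.0; avg[3] = (7 + 3 + 2) / 3 = 4.0. Smoothed values: [12.0, 8.33, 8.0, 4.0]

[12.0, 8.33, 8.0, 4.0]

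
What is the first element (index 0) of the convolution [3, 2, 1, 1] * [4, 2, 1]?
Use y[k] = Σ_i a[i]·b[k-i] at k=0. y[0] = 3×4 = 12

12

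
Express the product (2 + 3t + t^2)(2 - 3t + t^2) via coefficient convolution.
Ascending coefficients: a = [2, 3, 1], b = [2, -3, 1]. c[0] = 2×2 = 4; c[1] = 2×-3 + 3×2 = 0; c[2] = 2×1 + 3×-3 + 1×2 = -5; c[3] = 3×1 + 1×-3 = 0; c[4] = 1×1 = 1. Result coefficients: [4, 0, -5, 0, 1] → 4 - 5t^2 + t^4

4 - 5t^2 + t^4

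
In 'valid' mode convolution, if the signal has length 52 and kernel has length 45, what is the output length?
'Valid' mode counts only positions where the kernel fully overlaps the signal: m - n + 1 = 52 - 45 + 1 = 8

8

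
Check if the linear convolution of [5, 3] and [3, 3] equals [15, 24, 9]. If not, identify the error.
Recompute linear convolution of [5, 3] and [3, 3]: y[0] = 5×3 = 15; y[1] = 5×3 + 3×3 = 24; y[2] = 3×3 = 9 → [15, 24, 9]. Given [15, 24, 9] matches, so answer: Yes

Yes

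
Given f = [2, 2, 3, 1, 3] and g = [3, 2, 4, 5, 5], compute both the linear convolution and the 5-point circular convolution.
Linear: y_lin[0] = 2×3 = 6; y_lin[1] = 2×2 + 2×3 = 10; y_lin[2] = 2×4 + 2×2 + 3×3 = 21; y_lin[3] = 2×5 + 2×4 + 3×2 + 1×3 = 27; y_lin[4] = 2×5 + 2×5 + 3×4 + 1×2 + 3×3 = 43; y_lin[5] = 2×5 + 3×5 + 1×4 + 3×2 = 35; y_lin[6] = 3×5 + 1×5 + 3×4 = 32; y_lin[7] = 1×5 + 3×5 = 20; y_lin[8] = 3×5 = 15 → [6, 10, 21, 27, 43, 35, 32, 20, 15]. Circular (length 5): y[0] = 2×3 + 2×5 + 3×5 + 1×4 + 3×2 = 41; y[1] = 2×2 + 2×3 + 3×5 + 1×5 + 3×4 = 42; y[2] = 2×4 + 2×2 + 3×3 + 1×5 + 3×5 = 41; y[3] = 2×5 + 2×4 + 3×2 + 1×3 + 3×5 = 42; y[4] = 2×5 + 2×5 + 3×4 + 1×2 + 3×3 = 43 → [41, 42, 41, 42, 43]

Linear: [6, 10, 21, 27, 43, 35, 32, 20, 15], Circular: [41, 42, 41, 42, 43]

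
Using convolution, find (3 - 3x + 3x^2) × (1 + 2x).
Ascending coefficients: a = [3, -3, 3], b = [1, 2]. c[0] = 3×1 = 3; c[1] = 3×2 + -3×1 = 3; c[2] = -3×2 + 3×1 = -3; c[3] = 3×2 = 6. Result coefficients: [3, 3, -3, 6] → 3 + 3x - 3x^2 + 6x^3

3 + 3x - 3x^2 + 6x^3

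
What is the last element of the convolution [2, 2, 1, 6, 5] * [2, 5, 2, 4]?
Use y[k] = Σ_i a[i]·b[k-i] at k=7. y[7] = 5×4 = 20

20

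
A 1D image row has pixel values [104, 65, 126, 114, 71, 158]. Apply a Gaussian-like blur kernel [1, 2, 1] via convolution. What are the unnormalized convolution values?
Convolve image row [104, 65, 126, 114, 71, 158] with kernel [1, 2, 1]: y[0] = 104×1 = 104; y[1] = 104×2 + 65×1 = 273; y[2] = 104×1 + 65×2 + 126×1 = 360; y[3] = 65×1 + 126×2 + 114×1 = 431; y[4] = 126×1 + 114×2 + 71×1 = 425; y[5] = 114×1 + 71×2 + 158×1 = 414; y[6] = 71×1 + 158×2 = 387; y[7] = 158×1 = 158 → [104, 273, 360, 431, 425, 414, 387, 158]. Normalization factor = sum(kernel) = 4.

[104, 273, 360, 431, 425, 414, 387, 158]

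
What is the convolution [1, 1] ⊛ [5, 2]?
y[0] = 1×5 = 5; y[1] = 1×2 + 1×5 = 7; y[2] = 1×2 = 2

[5, 7, 2]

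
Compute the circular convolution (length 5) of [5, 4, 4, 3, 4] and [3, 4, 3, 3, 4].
Use y[k] = Σ_j u[j]·v[(k-j) mod 5]. y[0] = 5×3 + 4×4 + 4×3 + 3×3 + 4×4 = 68; y[1] = 5×4 + 4×3 + 4×4 + 3×3 + 4×3 = 69; y[2] = 5×3 + 4×4 + 4×3 + 3×4 + 4×3 = 67; y[3] = 5×3 + 4×3 + 4×4 + 3×3 + 4×4 = 68; y[4] = 5×4 + 4×3 + 4×3 + 3×4 + 4×3 = 68. Result: [68, 69, 67, 68, 68]

[68, 69, 67, 68, 68]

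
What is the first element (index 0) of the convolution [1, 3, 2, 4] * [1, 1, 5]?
Use y[k] = Σ_i a[i]·b[k-i] at k=0. y[0] = 1×1 = 1

1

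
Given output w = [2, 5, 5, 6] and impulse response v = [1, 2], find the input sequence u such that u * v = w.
Deconvolve w=[2, 5, 5, 6] by v=[1, 2]. Since v[0]=1, solve forward: u[0] = w[0] / 1 = 2; u[1] = (w[1] - 2×2) / 1 = 1; u[2] = (w[2] - 1×2) / 1 = 3. So u = [2, 1, 3]. Check by forward convolution: w[0] = 2×1 = 2; w[1] = 2×2 + 1×1 = 5; w[2] = 1×2 + 3×1 = 5; w[3] = 3×2 = 6

[2, 1, 3]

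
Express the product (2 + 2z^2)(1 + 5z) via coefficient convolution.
Ascending coefficients: a = [2, 0, 2], b = [1, 5]. c[0] = 2×1 = 2; c[1] = 2×5 + 0×1 = 10; c[2] = 0×5 + 2×1 = 2; c[3] = 2×5 = 10. Result coefficients: [2, 10, 2, 10] → 2 + 10z + 2z^2 + 10z^3

2 + 10z + 2z^2 + 10z^3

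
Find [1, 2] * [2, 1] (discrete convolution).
y[0] = 1×2 = 2; y[1] = 1×1 + 2×2 = 5; y[2] = 2×1 = 2

[2, 5, 2]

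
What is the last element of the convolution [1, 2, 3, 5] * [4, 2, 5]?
Use y[k] = Σ_i a[i]·b[k-i] at k=5. y[5] = 5×5 = 25

25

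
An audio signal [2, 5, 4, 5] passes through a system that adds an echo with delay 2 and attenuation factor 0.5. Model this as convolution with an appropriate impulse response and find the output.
Direct-path + delayed-attenuated-path model → impulse response h = [1, 0, 0.5] (1 at lag 0, 0.5 at lag 2). Output y[n] = x[n] + 0.5·x[n - 2] (with x[n] = 0 outside 0..3): y[0] = 2 + 0.5×0 = 2; y[1] = 5 + 0.5×0 = 5; y[2] = 4 + 0.5×2 = 5.0; y[3] = 5 + 0.5×5 = 7.5; y[4] = 0 + 0.5×4 = 2.0; y[5] = 0 + 0.5×5 = 2.5. So y = [2, 5, 5.0, 7.5, 2.0, 2.5]

[2, 5, 5.0, 7.5, 2.0, 2.5]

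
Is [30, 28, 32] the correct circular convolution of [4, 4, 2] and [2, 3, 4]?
Recompute circular convolution of [4, 4, 2] and [2, 3, 4]: y[0] = 4×2 + 4×4 + 2×3 = 30; y[1] = 4×3 + 4×2 + 2×4 = 28; y[2] = 4×4 + 4×3 + 2×2 = 32 → [30, 28, 32]. Given [30, 28, 32] matches, so answer: Yes

Yes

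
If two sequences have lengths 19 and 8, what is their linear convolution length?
Linear/full convolution length: m + n - 1 = 19 + 8 - 1 = 26

26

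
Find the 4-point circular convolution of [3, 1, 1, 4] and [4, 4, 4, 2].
Use y[k] = Σ_j u[j]·v[(k-j) mod 4]. y[0] = 3×4 + 1×2 + 1×4 + 4×4 = 34; y[1] = 3×4 + 1×4 + 1×2 + 4×4 = 34; y[2] = 3×4 + 1×4 + 1×4 + 4×2 = 28; y[3] = 3×2 + 1×4 + 1×4 + 4×4 = 30. Result: [34, 34, 28, 30]

[34, 34, 28, 30]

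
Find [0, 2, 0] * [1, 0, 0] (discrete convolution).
y[0] = 0×1 = 0; y[1] = 0×0 + 2×1 = 2; y[2] = 0×0 + 2×0 + 0×1 = 0; y[3] = 2×0 + 0×0 = 0; y[4] = 0×0 = 0

[0, 2, 0, 0, 0]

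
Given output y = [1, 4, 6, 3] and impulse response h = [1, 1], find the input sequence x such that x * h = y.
Deconvolve y=[1, 4, 6, 3] by h=[1, 1]. Since h[0]=1, solve forward: x[0] = y[0] / 1 = 1; x[1] = (y[1] - 1×1) / 1 = 3; x[2] = (y[2] - 3×1) / 1 = 3. So x = [1, 3, 3]. Check by forward convolution: y[0] = 1×1 = 1; y[1] = 1×1 + 3×1 = 4; y[2] = 3×1 + 3×1 = 6; y[3] = 3×1 = 3

[1, 3, 3]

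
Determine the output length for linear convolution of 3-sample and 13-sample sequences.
Linear/full convolution length: m + n - 1 = 3 + 13 - 1 = 15

15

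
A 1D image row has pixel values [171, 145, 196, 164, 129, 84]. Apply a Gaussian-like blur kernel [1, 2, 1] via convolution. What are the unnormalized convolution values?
Convolve image row [171, 145, 196, 164, 129, 84] with kernel [1, 2, 1]: y[0] = 171×1 = 171; y[1] = 171×2 + 145×1 = 487; y[2] = 171×1 + 145×2 + 196×1 = 657; y[3] = 145×1 + 196×2 + 164×1 = 701; y[4] = 196×1 + 164×2 + 129×1 = 653; y[5] = 164×1 + 129×2 + 84×1 = 506; y[6] = 129×1 + 84×2 = 297; y[7] = 84×1 = 84 → [171, 487, 657, 701, 653, 506, 297, 84]. Normalization factor = sum(kernel) = 4.

[171, 487, 657, 701, 653, 506, 297, 84]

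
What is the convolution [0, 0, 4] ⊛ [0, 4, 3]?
y[0] = 0×0 = 0; y[1] = 0×4 + 0×0 = 0; y[2] = 0×3 + 0×4 + 4×0 = 0; y[3] = 0×3 + 4×4 = 16; y[4] = 4×3 = 12

[0, 0, 0, 16, 12]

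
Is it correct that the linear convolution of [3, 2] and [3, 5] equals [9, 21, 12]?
Recompute linear convolution of [3, 2] and [3, 5]: y[0] = 3×3 = 9; y[1] = 3×5 + 2×3 = 21; y[2] = 2×5 = 10 → [9, 21, 10]. Compare to given [9, 21, 12]: they differ at index 2: given 12, correct 10, so answer: No

No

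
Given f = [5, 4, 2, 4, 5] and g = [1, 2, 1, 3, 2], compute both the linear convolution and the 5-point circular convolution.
Linear: y_lin[0] = 5×1 = 5; y_lin[1] = 5×2 + 4×1 = 14; y_lin[2] = 5×1 + 4×2 + 2×1 = 15; y_lin[3] = 5×3 + 4×1 + 2×2 + 4×1 = 27; y_lin[4] = 5×2 + 4×3 + 2×1 + 4×2 + 5×1 = 37; y_lin[5] = 4×2 + 2×3 + 4×1 + 5×2 = 28; y_lin[6] = 2×2 + 4×3 + 5×1 = 21; y_lin[7] = 4×2 + 5×3 = 23; y_lin[8] = 5×2 = 10 → [5, 14, 15, 27, 37, 28, 21, 23, 10]. Circular (length 5): y[0] = 5×1 + 4×2 + 2×3 + 4×1 + 5×2 = 33; y[1] = 5×2 + 4×1 + 2×2 + 4×3 + 5×1 = 35; y[2] = 5×1 + 4×2 + 2×1 + 4×2 + 5×3 = 38; y[3] = 5×3 + 4×1 + 2×2 + 4×1 + 5×2 = 37; y[4] = 5×2 + 4×3 + 2×1 + 4×2 + 5×1 = 37 → [33, 35, 38, 37, 37]

Linear: [5, 14, 15, 27, 37, 28, 21, 23, 10], Circular: [33, 35, 38, 37, 37]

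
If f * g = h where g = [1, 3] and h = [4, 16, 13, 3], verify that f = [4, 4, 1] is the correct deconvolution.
Forward-compute [4, 4, 1] * [1, 3]: h[0] = 4×1 = 4; h[1] = 4×3 + 4×1 = 16; h[2] = 4×3 + 1×1 = 13; h[3] = 1×3 = 3 → [4, 16, 13, 3]. Matches given h = [4, 16, 13, 3], so verified.

Verified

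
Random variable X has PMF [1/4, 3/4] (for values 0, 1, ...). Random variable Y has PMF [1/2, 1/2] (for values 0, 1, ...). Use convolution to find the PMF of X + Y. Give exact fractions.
P(X+Y=k) = Σ_i P(X=i)·P(Y=k-i) — a convolution of [1/4, 3/4] and [1/2, 1/2]. P(X+Y=0) = (1/4)×(1/2) = 1/8; P(X+Y=1) = (1/4)×(1/2) + (3/4)×(1/2) = 1/8 + 3/8 = 1/2; P(X+Y=2) = (3/4)×(1/2) = 3/8. PMF: [1/8, 1/2, 3/8] (sums to 1 ✓)

[1/8, 1/2, 3/8]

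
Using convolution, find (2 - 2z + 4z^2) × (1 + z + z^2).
Ascending coefficients: a = [2, -2, 4], b = [1, 1, 1]. c[0] = 2×1 = 2; c[1] = 2×1 + -2×1 = 0; c[2] = 2×1 + -2×1 + 4×1 = 4; c[3] = -2×1 + 4×1 = 2; c[4] = 4×1 = 4. Result coefficients: [2, 0, 4, 2, 4] → 2 + 4z^2 + 2z^3 + 4z^4

2 + 4z^2 + 2z^3 + 4z^4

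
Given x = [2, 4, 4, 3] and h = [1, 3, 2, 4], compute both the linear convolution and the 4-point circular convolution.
Linear: y_lin[0] = 2×1 = 2; y_lin[1] = 2×3 + 4×1 = 10; y_lin[2] = 2×2 + 4×3 + 4×1 = 20; y_lin[3] = 2×4 + 4×2 + 4×3 + 3×1 = 31; y_lin[4] = 4×4 + 4×2 + 3×3 = 33; y_lin[5] = 4×4 + 3×2 = 22; y_lin[6] = 3×4 = 12 → [2, 10, 20, 31, 33, 22, 12]. Circular (length 4): y[0] = 2×1 + 4×4 + 4×2 + 3×3 = 35; y[1] = 2×3 + 4×1 + 4×4 + 3×2 = 32; y[2] = 2×2 + 4×3 + 4×1 + 3×4 = 32; y[3] = 2×4 + 4×2 + 4×3 + 3×1 = 31 → [35, 32, 32, 31]

Linear: [2, 10, 20, 31, 33, 22, 12], Circular: [35, 32, 32, 31]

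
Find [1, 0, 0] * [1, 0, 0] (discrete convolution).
y[0] = 1×1 = 1; y[1] = 1×0 + 0×1 = 0; y[2] = 1×0 + 0×0 + 0×1 = 0; y[3] = 0×0 + 0×0 = 0; y[4] = 0×0 = 0

[1, 0, 0, 0, 0]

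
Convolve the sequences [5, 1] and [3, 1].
y[0] = 5×3 = 15; y[1] = 5×1 + 1×3 = 8; y[2] = 1×1 = 1

[15, 8, 1]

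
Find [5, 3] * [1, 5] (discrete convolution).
y[0] = 5×1 = 5; y[1] = 5×5 + 3×1 = 28; y[2] = 3×5 = 15

[5, 28, 15]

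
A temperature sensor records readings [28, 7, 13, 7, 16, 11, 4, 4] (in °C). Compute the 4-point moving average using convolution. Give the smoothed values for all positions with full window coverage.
4-point moving average kernel = [1, 1, 1, 1]. Apply in 'valid' mode (full window coverage): avg[0] = (28 + 7 + 13 + 7) / 4 = 13.75; avg[1] = (7 + 13 + 7 + 16) / 4 = 10.75; avg[2] = (13 + 7 + 16 + 11) / 4 = 11.75; avg[3] = (7 + 16 + 11 + 4) / 4 = 9.5; avg[4] = (16 + 11 + 4 + 4) / 4 = 8.75. Smoothed values: [13.75, 10.75, 11.75, 9.5, 8.75]

[13.75, 10.75, 11.75, 9.5, 8.75]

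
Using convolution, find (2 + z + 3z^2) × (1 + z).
Ascending coefficients: a = [2, 1, 3], b = [1, 1]. c[0] = 2×1 = 2; c[1] = 2×1 + 1×1 = 3; c[2] = 1×1 + 3×1 = 4; c[3] = 3×1 = 3. Result coefficients: [2, 3, 4, 3] → 2 + 3z + 4z^2 + 3z^3

2 + 3z + 4z^2 + 3z^3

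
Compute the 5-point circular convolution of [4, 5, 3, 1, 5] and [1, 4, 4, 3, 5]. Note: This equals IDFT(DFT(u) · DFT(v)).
Either evaluate y[k] = Σ_j u[j]·v[(k-j) mod 5] directly, or use IDFT(DFT(u) · DFT(v)). y[0] = 4×1 + 5×5 + 3×3 + 1×4 + 5×4 = 62; y[1] = 4×4 + 5×1 + 3×5 + 1×3 + 5×4 = 59; y[2] = 4×4 + 5×4 + 3×1 + 1×5 + 5×3 = 59; y[3] = 4×3 + 5×4 + 3×4 + 1×1 + 5×5 = 70; y[4] = 4×5 + 5×3 + 3×4 + 1×4 + 5×1 = 56. Result: [62, 59, 59, 70, 56]

[62, 59, 59, 70, 56]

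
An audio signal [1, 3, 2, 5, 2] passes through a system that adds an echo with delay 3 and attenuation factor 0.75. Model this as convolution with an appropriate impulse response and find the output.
Direct-path + delayed-attenuated-path model → impulse response h = [1, 0, 0, 0.75] (1 at lag 0, 0.75 at lag 3). Output y[n] = x[n] + 0.75·x[n - 3] (with x[n] = 0 outside 0..4): y[0] = 1 + 0.75×0 = 1; y[1] = 3 + 0.75×0 = 3; y[2] = 2 + 0.75×0 = 2; y[3] = 5 + 0.75×1 = 5.75; y[4] = 2 + 0.75×3 = 4.25; y[5] = 0 + 0.75×2 = 1.5; y[6] = 0 + 0.75×5 = 3.75; y[7] = 0 + 0.75×2 = 1.5. So y = [1, 3, 2, 5.75, 4.25, 1.5, 3.75, 1.5]

[1, 3, 2, 5.75, 4.25, 1.5, 3.75, 1.5]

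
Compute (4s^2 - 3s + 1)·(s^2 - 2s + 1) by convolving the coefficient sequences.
Ascending coefficients: a = [1, -3, 4], b = [1, -2, 1]. c[0] = 1×1 = 1; c[1] = 1×-2 + -3×1 = -5; c[2] = 1×1 + -3×-2 + 4×1 = 11; c[3] = -3×1 + 4×-2 = -11; c[4] = 4×1 = 4. Result coefficients: [1, -5, 11, -11, 4] → 4s^4 - 11s^3 + 11s^2 - 5s + 1

4s^4 - 11s^3 + 11s^2 - 5s + 1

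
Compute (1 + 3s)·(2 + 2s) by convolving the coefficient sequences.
Ascending coefficients: a = [1, 3], b = [2, 2]. c[0] = 1×2 = 2; c[1] = 1×2 + 3×2 = 8; c[2] = 3×2 = 6. Result coefficients: [2, 8, 6] → 2 + 8s + 6s^2

2 + 8s + 6s^2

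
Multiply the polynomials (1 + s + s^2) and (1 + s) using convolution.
Ascending coefficients: a = [1, 1, 1], b = [1, 1]. c[0] = 1×1 = 1; c[1] = 1×1 + 1×1 = 2; c[2] = 1×1 + 1×1 = 2; c[3] = 1×1 = 1. Result coefficients: [1, 2, 2, 1] → 1 + 2s + 2s^2 + s^3

1 + 2s + 2s^2 + s^3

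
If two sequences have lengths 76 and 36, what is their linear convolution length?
Linear/full convolution length: m + n - 1 = 76 + 36 - 1 = 111

111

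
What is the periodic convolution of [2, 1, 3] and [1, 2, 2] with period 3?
Use y[k] = Σ_j s[j]·t[(k-j) mod 3]. y[0] = 2×1 + 1×2 + 3×2 = 10; y[1] = 2×2 + 1×1 + 3×2 = 11; y[2] = 2×2 + 1×2 + 3×1 = 9. Result: [10, 11, 9]

[10, 11, 9]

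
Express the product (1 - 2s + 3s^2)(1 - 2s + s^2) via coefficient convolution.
Ascending coefficients: a = [1, -2, 3], b = [1, -2, 1]. c[0] = 1×1 = 1; c[1] = 1×-2 + -2×1 = -4; c[2] = 1×1 + -2×-2 + 3×1 = 8; c[3] = -2×1 + 3×-2 = -8; c[4] = 3×1 = 3. Result coefficients: [1, -4, 8, -8, 3] → 1 - 4s + 8s^2 - 8s^3 + 3s^4

1 - 4s + 8s^2 - 8s^3 + 3s^4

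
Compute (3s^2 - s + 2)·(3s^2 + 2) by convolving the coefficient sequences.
Ascending coefficients: a = [2, -1, 3], b = [2, 0, 3]. c[0] = 2×2 = 4; c[1] = 2×0 + -1×2 = -2; c[2] = 2×3 + -1×0 + 3×2 = 12; c[3] = -1×3 + 3×0 = -3; c[4] = 3×3 = 9. Result coefficients: [4, -2, 12, -3, 9] → 9s^4 - 3s^3 + 12s^2 - 2s + 4

9s^4 - 3s^3 + 12s^2 - 2s + 4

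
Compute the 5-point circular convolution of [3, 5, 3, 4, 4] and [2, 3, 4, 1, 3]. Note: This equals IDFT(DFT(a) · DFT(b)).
Either evaluate y[k] = Σ_j a[j]·b[(k-j) mod 5] directly, or use IDFT(DFT(a) · DFT(b)). y[0] = 3×2 + 5×3 + 3×1 + 4×4 + 4×3 = 52; y[1] = 3×3 + 5×2 + 3×3 + 4×1 + 4×4 = 48; y[2] = 3×4 + 5×3 + 3×2 + 4×3 + 4×1 = 49; y[3] = 3×1 + 5×4 + 3×3 + 4×2 + 4×3 = 52; y[4] = 3×3 + 5×1 + 3×4 + 4×3 + 4×2 = 46. Result: [52, 48, 49, 52, 46]

[52, 48, 49, 52, 46]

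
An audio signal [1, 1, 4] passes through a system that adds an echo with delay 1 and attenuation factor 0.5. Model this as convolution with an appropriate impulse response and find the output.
Direct-path + delayed-attenuated-path model → impulse response h = [1, 0.5] (1 at lag 0, 0.5 at lag 1). Output y[n] = x[n] + 0.5·x[n - 1] (with x[n] = 0 outside 0..2): y[0] = 1 + 0.5×0 = 1; y[1] = 1 + 0.5×1 = 1.5; y[2] = 4 + 0.5×1 = 4.5; y[3] = 0 + 0.5×4 = 2.0. So y = [1, 1.5, 4.5, 2.0]

[1, 1.5, 4.5, 2.0]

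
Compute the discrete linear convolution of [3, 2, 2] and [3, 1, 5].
y[0] = 3×3 = 9; y[1] = 3×1 + 2×3 = 9; y[2] = 3×5 + 2×1 + 2×3 = 23; y[3] = 2×5 + 2×1 = 12; y[4] = 2×5 = 10

[9, 9, 23, 12, 10]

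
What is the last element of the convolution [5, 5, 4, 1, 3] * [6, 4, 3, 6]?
Use y[k] = Σ_i a[i]·b[k-i] at k=7. y[7] = 3×6 = 18

18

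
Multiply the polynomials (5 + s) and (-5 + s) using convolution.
Ascending coefficients: a = [5, 1], b = [-5, 1]. c[0] = 5×-5 = -25; c[1] = 5×1 + 1×-5 = 0; c[2] = 1×1 = 1. Result coefficients: [-25, 0, 1] → -25 + s^2

-25 + s^2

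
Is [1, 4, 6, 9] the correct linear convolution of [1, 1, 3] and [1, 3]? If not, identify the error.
Recompute linear convolution of [1, 1, 3] and [1, 3]: y[0] = 1×1 = 1; y[1] = 1×3 + 1×1 = 4; y[2] = 1×3 + 3×1 = 6; y[3] = 3×3 = 9 → [1, 4, 6, 9]. Given [1, 4, 6, 9] matches, so answer: Yes

Yes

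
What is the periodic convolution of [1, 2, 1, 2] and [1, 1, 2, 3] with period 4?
Use y[k] = Σ_j a[j]·b[(k-j) mod 4]. y[0] = 1×1 + 2×3 + 1×2 + 2×1 = 11; y[1] = 1×1 + 2×1 + 1×3 + 2×2 = 10; y[2] = 1×2 + 2×1 + 1×1 + 2×3 = 11; y[3] = 1×3 + 2×2 + 1×1 + 2×1 = 10. Result: [11, 10, 11, 10]

[11, 10, 11, 10]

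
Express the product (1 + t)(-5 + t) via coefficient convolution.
Ascending coefficients: a = [1, 1], b = [-5, 1]. c[0] = 1×-5 = -5; c[1] = 1×1 + 1×-5 = -4; c[2] = 1×1 = 1. Result coefficients: [-5, -4, 1] → -5 - 4t + t^2

-5 - 4t + t^2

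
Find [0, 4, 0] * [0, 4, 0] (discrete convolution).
y[0] = 0×0 = 0; y[1] = 0×4 + 4×0 = 0; y[2] = 0×0 + 4×4 + 0×0 = 16; y[3] = 4×0 + 0×4 = 0; y[4] = 0×0 = 0

[0, 0, 16, 0, 0]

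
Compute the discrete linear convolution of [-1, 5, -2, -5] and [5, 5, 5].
y[0] = -1×5 = -5; y[1] = -1×5 + 5×5 = 20; y[2] = -1×5 + 5×5 + -2×5 = 10; y[3] = 5×5 + -2×5 + -5×5 = -10; y[4] = -2×5 + -5×5 = -35; y[5] = -5×5 = -25

[-5, 20, 10, -10, -35, -25]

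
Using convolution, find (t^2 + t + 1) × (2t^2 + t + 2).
Ascending coefficients: a = [1, 1, 1], b = [2, 1, 2]. c[0] = 1×2 = 2; c[1] = 1×1 + 1×2 = 3; c[2] = 1×2 + 1×1 + 1×2 = 5; c[3] = 1×2 + 1×1 = 3; c[4] = 1×2 = 2. Result coefficients: [2, 3, 5, 3, 2] → 2t^4 + 3t^3 + 5t^2 + 3t + 2

2t^4 + 3t^3 + 5t^2 + 3t + 2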